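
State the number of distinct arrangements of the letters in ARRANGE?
1,260

Solution: Word has 7 letters (A=2, R=2, N=1, G=1, E=1). Arrangements: 7!/Π(k!) = 1,260.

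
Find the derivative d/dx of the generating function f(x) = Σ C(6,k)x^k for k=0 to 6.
Σ k·C(6,k)x^(k-1) for k=1 to 6

Explanation: Term-by-term differentiation gives Σ k·C(6,k)x^{k-1} for k=1 to 6.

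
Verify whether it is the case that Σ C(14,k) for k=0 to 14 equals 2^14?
Binomial theorem: Σ C(14,k) = (1+1)^14 = 2^14 = 16,384; RHS 2^14 = 16,384.

Answer: True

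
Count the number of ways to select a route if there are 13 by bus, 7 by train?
20

Reasoning: By the addition principle: 13 + 7 = 20.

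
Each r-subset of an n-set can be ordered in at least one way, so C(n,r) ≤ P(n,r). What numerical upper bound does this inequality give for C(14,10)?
3,632,428,800

Solution: P(14,10) = 14·13·12·11·10·9·8·7·6·5 = 3,632,428,800, so C(14,10) ≤ 3,632,428,800. (The bound is loose by a factor of 10! = 3,628,800: C(14,10) = 3,632,428,800/3,628,800 = 1,001.)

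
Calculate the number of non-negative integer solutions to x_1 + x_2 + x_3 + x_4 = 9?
220

Reasoning: C(9+4-1, 4-1) = 220.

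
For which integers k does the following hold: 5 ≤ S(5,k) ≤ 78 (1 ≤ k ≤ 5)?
2, 3, 4

Solution: S(5,1)=1; S(5,2)=15; S(5,3)=25; S(5,4)=10; S(5,5)=1. So valid k = 2, 3, 4.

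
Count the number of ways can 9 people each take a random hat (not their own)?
Using D(n) = (n-1)[D(n-1) + D(n-2)]:
D(9) = (9-1) × [D(8) + D(7)]
      = 8 × [14833 + 1854]
      = 8 × 16687
      = 133,496
Final answer: 133,496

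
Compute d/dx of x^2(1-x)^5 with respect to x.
2x^1(1-x)^5 - 5x^2(1-x)^4

Working:
Product rule: 2x^{1}(1-x)^{5} + x^2·(-5)(1-x)^{4}.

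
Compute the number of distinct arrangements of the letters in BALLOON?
1,260

Solution: Word has 7 letters (B=1, A=1, L=2, O=2, N=1). Arrangements: 7!/Π(k!) = 1,260.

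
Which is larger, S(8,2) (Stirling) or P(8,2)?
S(8,2)

Reasoning: S(8,2) = 2·S(7,2) + S(7,1) = 2·63 + 1 = 127; P(8,2) = 56.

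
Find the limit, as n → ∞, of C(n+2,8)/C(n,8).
Both numerator and denominator grow as n^8/8! for large n, so the ratio → 1.
Final answer: 1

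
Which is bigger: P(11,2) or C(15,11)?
C(15,11)

Reasoning: P(11,2)=110, C(15,11)=1,365.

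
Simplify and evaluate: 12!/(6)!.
665,280

Reasoning: This equals 12×11×...×7 = 665,280.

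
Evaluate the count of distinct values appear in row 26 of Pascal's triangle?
14

Row 26 has entries C(26,0)..C(26,26); by symmetry C(26,k)=C(26,26-k), giving 14 distinct values.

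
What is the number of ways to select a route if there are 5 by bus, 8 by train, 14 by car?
By the addition principle: 5 + 8 + 14 = 27.

Answer: 27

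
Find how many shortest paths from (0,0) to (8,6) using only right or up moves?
3,003

Reasoning: Choose 8 rights from 14 moves: C(14,8) = 3,003.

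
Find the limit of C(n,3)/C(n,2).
∞

Reasoning: C(n,3)/C(n,2) = (n-2)/3 → ∞ as n → ∞.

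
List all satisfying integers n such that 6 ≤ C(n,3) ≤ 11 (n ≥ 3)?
5

Working:
C(4,3)=4; C(5,3)=10; C(6,3)=20. So valid n = 5.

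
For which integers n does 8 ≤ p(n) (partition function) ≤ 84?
Tabulating p(n) via p(n) = p(n−1) + p(n−2) − p(n−5) − p(n−7) + …: p(5)=7; p(6)=11; p(7)=15; p(8)=22; p(9)=30; p(10)=42; p(11)=56; p(12)=77; p(13)=101. So valid n = 6, 7, 8, 9, 10, 11, 12.
Final answer: 6, 7, 8, 9, 10, 11, 12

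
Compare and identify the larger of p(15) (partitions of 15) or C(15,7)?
Pentagonal recurrence p(n) = p(n−1) + p(n−2) − p(n−5) − p(n−7) + …: p(15) = p(14) + p(13) − p(10) − p(8) + p(3) + p(0) = 135 + 101 − 42 − 22 + 3 + 1 = 176; C(15,7) = 6,435.
Final answer: C(15,7)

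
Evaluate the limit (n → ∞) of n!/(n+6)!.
0

n!/(n+6)! = 1/[(n+1)(n+2)···(n+6)] → 0 as n → ∞.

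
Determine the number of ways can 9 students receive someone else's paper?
133,496

Reasoning: Using D(n) = (n-1)[D(n-1) + D(n-2)]:
D(9) = (9-1) × [D(8) + D(7)]
      = 8 × [14833 + 1854]
      = 8 × 16687
      = 133,496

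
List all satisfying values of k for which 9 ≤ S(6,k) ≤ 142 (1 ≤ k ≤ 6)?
2, 3, 4, 5

Explanation: S(6,1)=1; S(6,2)=31; S(6,3)=90; S(6,4)=65; S(6,5)=15; S(6,6)=1. So valid k = 2, 3, 4, 5.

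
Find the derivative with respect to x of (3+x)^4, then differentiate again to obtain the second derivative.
12(3+x)^2

Working:
First derivative: 4(3+x)^{3}. Second derivative: 4·3·(3+x)^{2} = 12(3+x)^{2}.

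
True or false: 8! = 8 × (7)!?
True

Working:
By definition n! = n × (n-1)!, so 8! = 8 × 7!.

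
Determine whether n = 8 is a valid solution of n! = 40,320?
Yes

8! = 8·7! = 8·5,040 = 40,320, which equals 40,320.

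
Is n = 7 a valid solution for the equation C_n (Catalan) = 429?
C_7 = C(14,7)/(7+1) = 3,432/8 = 429, which equals 429.

Answer: Yes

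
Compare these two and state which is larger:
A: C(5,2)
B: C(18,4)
B

Working:
A=C(5,2)=10, B=C(18,4)=3,060.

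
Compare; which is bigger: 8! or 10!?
10!
8!=40,320, 10!=3,628,800. 10! > 8!.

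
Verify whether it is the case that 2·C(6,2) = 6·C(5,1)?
True

Absorption identity k·C(n,k) = n·C(n-1,k-1). LHS = 2·15 = 30; RHS = 6·5 = 30.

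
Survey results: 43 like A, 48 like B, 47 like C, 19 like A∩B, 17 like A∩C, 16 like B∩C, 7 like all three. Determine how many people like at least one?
|A∪B∪C| = 43+48+47-19-17-16+7 = 93.

Answer: 93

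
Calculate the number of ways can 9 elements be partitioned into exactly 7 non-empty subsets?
This equals S(9,7), the Stirling number of the 2nd kind.
Using the Stirling recurrence: S(n,k) = k·S(n-1,k) + S(n-1,k-1)
S(9,7) = 7·S(8,7) + S(8,6)
         = 7·28 + 266
         = 196 + 266
         = 462

Answer: 462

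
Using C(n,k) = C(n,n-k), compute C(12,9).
C(12,9) = C(12,3) = 220.

Answer: 220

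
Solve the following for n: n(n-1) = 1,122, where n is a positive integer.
34

Solution: n² − n − 1,122 = 0, so n = (1 ± √(1 + 4·1,122))/2 = (1 ± √4,489)/2 = (1 ± 67)/2, i.e. n = 34 or n = -33. Taking the positive root, n = 34 (check: 34×33 = 1,122).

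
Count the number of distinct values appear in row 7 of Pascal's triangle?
4

Row 7 has entries C(7,0)..C(7,7); by symmetry C(7,k)=C(7,7-k), giving 4 distinct values.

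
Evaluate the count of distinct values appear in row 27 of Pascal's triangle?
Row 27 has entries C(27,0)..C(27,27); by symmetry C(27,k)=C(27,27-k), giving 14 distinct values.

Answer: 14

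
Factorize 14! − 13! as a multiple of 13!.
13 × 13! = 80,951,270,400
14! − 13! = 14·13! − 13! = (14 − 1)·13! = 13 × 13! = 80,951,270,400.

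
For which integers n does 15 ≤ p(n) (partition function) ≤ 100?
7, 8, 9, 10, 11, 12

Working:
Tabulating p(n) via p(n) = p(n−1) + p(n−2) − p(n−5) − p(n−7) + …: p(6)=11; p(7)=15; p(8)=22; p(9)=30; p(10)=42; p(11)=56; p(12)=77; p(13)=101. So valid n = 7, 8, 9, 10, 11, 12.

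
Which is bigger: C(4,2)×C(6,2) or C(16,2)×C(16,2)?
C(16,2)×C(16,2)

Working:
C(4,2)×C(6,2)=90, C(16,2)×C(16,2)=14,400.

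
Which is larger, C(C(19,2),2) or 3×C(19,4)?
C(C(19,2),2)=14,535, 3×C(19,4)=11,628.
Final answer: C(C(19,2),2)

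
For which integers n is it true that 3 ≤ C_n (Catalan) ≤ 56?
3, 4, 5

Reasoning: C_2=2; C_3=5; C_4=14; C_5=42; C_6=132. So valid n = 3, 4, 5.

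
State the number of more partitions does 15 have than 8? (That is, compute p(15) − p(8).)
Pentagonal recurrence p(n) = p(n−1) + p(n−2) − p(n−5) − p(n−7) + …: p(15) = p(14) + p(13) − p(10) − p(8) + p(3) + p(0) = 135 + 101 − 42 − 22 + 3 + 1 = 176.
p(8) = p(7) + p(6) − p(3) − p(1) = 15 + 11 − 3 − 1 = 22.
Difference = 176 − 22 = 154.
Final answer: 154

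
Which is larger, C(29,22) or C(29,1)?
C(29,22)=1,560,780, C(29,1)=29.

Answer: C(29,22)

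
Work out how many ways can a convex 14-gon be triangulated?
Using the Catalan number formula: C_n = C(2n, n) / (n+1)
C_12 = C(24, 12) / (12+1)
     = 2704156 / 13
     = 208,012
Final answer: 208,012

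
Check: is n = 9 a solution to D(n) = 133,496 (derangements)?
Yes

Solution: D(9) = (9-1)·[D(8) + D(7)] = 8·[14,833 + 1,854] = 133,496, which equals 133,496.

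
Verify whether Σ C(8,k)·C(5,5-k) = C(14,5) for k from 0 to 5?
False

Reasoning: Vandermonde's identity gives C(13,5) = 1,287; RHS C(14,5) = 2,002.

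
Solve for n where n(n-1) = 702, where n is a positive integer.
27
n² − n − 702 = 0, so n = (1 ± √(1 + 4·702))/2 = (1 ± √2,809)/2 = (1 ± 53)/2, i.e. n = 27 or n = -26. Taking the positive root, n = 27 (check: 27×26 = 702).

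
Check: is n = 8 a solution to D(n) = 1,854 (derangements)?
No

Working:
D(8) = (8-1)·[D(7) + D(6)] = 7·[1,854 + 265] = 14,833, which does not equal 1,854.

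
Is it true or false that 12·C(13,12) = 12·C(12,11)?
Absorption identity k·C(n,k) = n·C(n-1,k-1). LHS = 12·13 = 156; RHS = 12·12 = 144.

Answer: False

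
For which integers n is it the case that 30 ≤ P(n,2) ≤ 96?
6, 7, 8, 9, 10

Working:
P(5,2)=20; P(6,2)=30; P(7,2)=42; P(8,2)=56; P(9,2)=72; P(10,2)=90; P(11,2)=110. So valid n = 6, 7, 8, 9, 10.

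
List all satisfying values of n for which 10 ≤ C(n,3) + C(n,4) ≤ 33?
5

Solution: C(4,3)+C(4,4)=5; C(5,3)+C(5,4)=15; C(6,3)+C(6,4)=35. So valid n = 5.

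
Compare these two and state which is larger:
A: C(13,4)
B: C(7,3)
A

Working:
A=C(13,4)=715, B=C(7,3)=35.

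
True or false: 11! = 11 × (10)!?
True

Working:
By definition n! = n × (n-1)!, so 11! = 11 × 10!.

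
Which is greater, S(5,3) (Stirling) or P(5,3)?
P(5,3)

Solution: S(5,3) = 3·S(4,3) + S(4,2) = 3·6 + 7 = 25; P(5,3) = 60.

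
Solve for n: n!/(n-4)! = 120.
n!/(n-4)! = n×(n-1)×(n-2)×(n-3), a product of 4 consecutive integers ≈ (n−1.5)^4. 120^(1/4) + 1.5 ≈ 4.8; check n = 5: 5×4×3×2 = 120 ✓. So n = 5.

Answer: 5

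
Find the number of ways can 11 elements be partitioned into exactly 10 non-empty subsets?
55
This equals S(11,10), the Stirling number of the 2nd kind.
Using the Stirling recurrence: S(n,k) = k·S(n-1,k) + S(n-1,k-1)
S(11,10) = 10·S(10,10) + S(10,9)
         = 10·1 + 45
         = 10 + 45
         = 55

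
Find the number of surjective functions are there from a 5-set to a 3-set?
150

Reasoning: Onto functions = 3! × S(5,3)
First compute S(5,3) via recurrence:
Using the Stirling recurrence: S(n,k) = k·S(n-1,k) + S(n-1,k-1)
S(5,3) = 3·S(4,3) + S(4,2)
         = 3·6 + 7
         = 18 + 7
         = 25
Then: 6 × 25 = 150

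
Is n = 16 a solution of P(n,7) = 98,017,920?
No

Explanation: P(16,7) = 16·15·14·13·12·11·10 = 57,657,600, which does not equal 98,017,920.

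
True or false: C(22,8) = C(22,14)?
True

Solution: C(22,8) = C(22,22-8) by the symmetry property; both equal 319,770.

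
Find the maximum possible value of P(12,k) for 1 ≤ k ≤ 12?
479,001,600

Working:
P(12,k) increases in k, so maximum at k = 12: 12! = 479,001,600.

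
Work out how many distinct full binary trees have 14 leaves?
Using the Catalan number formula: C_n = C(2n, n) / (n+1)
C_13 = C(26, 13) / (13+1)
     = 10400600 / 14
     = 742,900

Answer: 742,900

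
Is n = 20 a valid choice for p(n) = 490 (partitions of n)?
Pentagonal recurrence p(n) = p(n−1) + p(n−2) − p(n−5) − p(n−7) + …: p(20) = p(19) + p(18) − p(15) − p(13) + p(8) + p(5) = 490 + 385 − 176 − 101 + 22 + 7 = 627, which does not equal 490.

Answer: No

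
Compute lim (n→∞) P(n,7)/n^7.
1

Explanation: P(n,7) = n(n-1)···(n-6) ≈ n^7 for large n. Limit = 1.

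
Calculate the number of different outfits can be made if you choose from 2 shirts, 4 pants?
8
By the multiplication principle: 2 × 4 = 8.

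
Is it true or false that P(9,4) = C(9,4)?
False

Solution: P(9,4) = 3,024 but C(9,4) = 126; they differ by a factor of 4! = 24, so the statement does not hold.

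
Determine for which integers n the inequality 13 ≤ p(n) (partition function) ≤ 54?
7, 8, 9, 10

Solution: Tabulating p(n) via p(n) = p(n−1) + p(n−2) − p(n−5) − p(n−7) + …: p(6)=11; p(7)=15; p(8)=22; p(9)=30; p(10)=42; p(11)=56. So valid n = 7, 8, 9, 10.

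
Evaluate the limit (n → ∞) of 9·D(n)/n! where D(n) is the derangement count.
9/e

D(n)/n! → 1/e, so 9·D(n)/n! → 9/e.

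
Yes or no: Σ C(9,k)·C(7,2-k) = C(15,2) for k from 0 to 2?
No

Working:
Vandermonde's identity gives C(16,2) = 120; RHS C(15,2) = 105.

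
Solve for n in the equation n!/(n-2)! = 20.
5

Explanation: n!/(n-2)! = n×(n-1), a product of 2 consecutive integers ≈ (n−0.5)^2. 20^(1/2) + 0.5 ≈ 5.0; check n = 5: 5×4 = 20 ✓. So n = 5.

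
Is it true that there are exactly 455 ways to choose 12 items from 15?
True

Solution: C(15,12) = 455.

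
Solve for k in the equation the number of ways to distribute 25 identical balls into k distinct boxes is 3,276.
4

Stars and bars: the count is C(25+k−1, k−1), increasing in k. k=2: C(26,1) = 26, k=3: C(27,2) = 351, k=4: C(28,3) = 3,276 ✓. So k = 4.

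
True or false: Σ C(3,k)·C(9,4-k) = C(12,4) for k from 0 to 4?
True

Vandermonde's identity gives C(12,4) = 495; RHS C(12,4) = 495.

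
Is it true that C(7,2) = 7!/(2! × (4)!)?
False

Solution: The correct denominator is 2!×5!, giving C(7,2) = 21; the stated RHS is 7!/(2!×4!) = 105 ≠ 21, so the statement does not hold.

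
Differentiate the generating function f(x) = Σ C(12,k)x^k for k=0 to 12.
Term-by-term differentiation gives Σ k·C(12,k)x^{k-1} for k=1 to 12.
Final answer: Σ k·C(12,k)x^(k-1) for k=1 to 12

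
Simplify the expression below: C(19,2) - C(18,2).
18

Working:
C(19,2) - C(18,2) = C(18,1) = 18.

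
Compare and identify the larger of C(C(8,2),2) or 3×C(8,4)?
C(C(8,2),2)

Explanation: C(C(8,2),2)=378, 3×C(8,4)=210.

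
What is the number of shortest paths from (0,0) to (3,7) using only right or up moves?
Choose 3 rights from 10 moves: C(10,3) = 120.

Answer: 120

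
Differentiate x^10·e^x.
(10x^9 + x^10)e^x

Product rule: d/dx[x^10]·e^x + x^10·d/dx[e^x] = 10x^{9}e^x + x^10e^x.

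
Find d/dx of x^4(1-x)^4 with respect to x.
4x^3(1-x)^4 - 4x^4(1-x)^3

Explanation: Product rule: 4x^{3}(1-x)^{4} + x^4·(-4)(1-x)^{3}.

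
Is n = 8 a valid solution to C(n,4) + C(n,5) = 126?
C(8,4) + C(8,5) = 70 + 56 = 126, which equals 126.

Answer: Yes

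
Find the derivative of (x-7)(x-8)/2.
d/dx[(x-7)(x-8)] = (x-8) + (x-7) = 2x - 15. Dividing by 2 gives (2x - 15)/2.
Final answer: (2x - 15)/2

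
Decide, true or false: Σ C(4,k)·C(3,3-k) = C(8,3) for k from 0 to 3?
Vandermonde's identity gives C(7,3) = 35; RHS C(8,3) = 56.

Answer: False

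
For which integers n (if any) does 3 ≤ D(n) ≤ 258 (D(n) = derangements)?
4, 5
Using D(n) = (n−1)[D(n−1) + D(n−2)] with D(1)=0, D(2)=1: D(3)=2; D(4)=9; D(5)=44; D(6)=265. So valid n = 4, 5.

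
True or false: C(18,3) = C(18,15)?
True

Explanation: C(18,3) = C(18,18-3) by the symmetry property; both equal 816.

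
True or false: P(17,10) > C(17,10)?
True

P(17,10) = 70,572,902,400 and C(17,10) = 19,448; P(n,r) = r! × C(n,r) so P > C whenever r ≥ 2.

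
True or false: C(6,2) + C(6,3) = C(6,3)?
False

Reasoning: Pascal's identity gives C(7,3) = 35, whereas C(6,3) = 20.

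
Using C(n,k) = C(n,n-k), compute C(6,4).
15

Working:
C(6,4) = C(6,2) = 15.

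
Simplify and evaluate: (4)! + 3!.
30

Explanation: (4)! + 3! = (4)·3! + 3! = (4+1)·3! = 5·3! = 30.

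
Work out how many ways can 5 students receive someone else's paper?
Using D(n) = (n-1)[D(n-1) + D(n-2)]:
D(5) = (5-1) × [D(4) + D(3)]
      = 4 × [9 + 2]
      = 4 × 11
      = 44

Answer: 44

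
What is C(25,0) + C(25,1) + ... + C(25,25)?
Sum of binomial coefficients = 2^25 = 33,554,432.

Answer: 33,554,432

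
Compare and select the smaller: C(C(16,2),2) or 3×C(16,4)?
3×C(16,4)

Working:
C(C(16,2),2)=7,140, 3×C(16,4)=5,460.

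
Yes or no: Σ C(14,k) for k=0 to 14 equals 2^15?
No

Working:
Binomial theorem: Σ C(14,k) = (1+1)^14 = 2^14 = 16,384; RHS 2^15 = 32,768.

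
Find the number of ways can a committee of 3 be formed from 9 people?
C(9,3) = 9! / (3! × (9-3)!)
         = 9! / (3! × 6!)
         = 84
Final answer: 84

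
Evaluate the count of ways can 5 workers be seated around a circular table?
24

Circular arrangements: (5-1)! = 24.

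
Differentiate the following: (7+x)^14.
14(7+x)^13
Using the power rule: d/dx (7+x)^14 = 14(7+x)^{13}.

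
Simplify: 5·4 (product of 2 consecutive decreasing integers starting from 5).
20

Working:
This is P(5,2) = 5!/(3)! = 20.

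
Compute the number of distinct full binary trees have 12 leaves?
Using the Catalan number formula: C_n = C(2n, n) / (n+1)
C_11 = C(22, 11) / (11+1)
     = 705432 / 12
     = 58,786

Answer: 58,786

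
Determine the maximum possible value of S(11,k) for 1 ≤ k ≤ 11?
246,730
Row S(11,k) for k = 1..11 (via S(n,k) = k·S(n−1,k) + S(n−1,k−1)): 1, 1,023, 28,501, 145,750, 246,730, 179,487, 63,987, 11,880, 1,155, 55, 1. The row is unimodal; maximum at k = 5: 246,730.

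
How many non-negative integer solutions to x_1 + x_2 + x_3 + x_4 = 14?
680

Reasoning: C(14+4-1, 4-1) = 680.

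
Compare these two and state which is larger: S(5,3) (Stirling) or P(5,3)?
P(5,3)

Reasoning: S(5,3) = 3·S(4,3) + S(4,2) = 3·6 + 7 = 25; P(5,3) = 60.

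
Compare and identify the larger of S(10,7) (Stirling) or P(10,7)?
P(10,7)

Reasoning: S(10,7) = 7·S(9,7) + S(9,6) = 7·462 + 2,646 = 5,880; P(10,7) = 604,800.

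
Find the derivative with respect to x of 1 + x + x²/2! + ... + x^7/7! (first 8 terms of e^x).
1 + x + x²/2! + ... + x^6/6!

Reasoning: Differentiating term by term gives the first 7 terms of e^x.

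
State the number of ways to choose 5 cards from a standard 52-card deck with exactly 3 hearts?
211,926

Solution: 13 hearts and 39 non-hearts: C(13,3) × C(39,2) = 286 × 741 = 211,926.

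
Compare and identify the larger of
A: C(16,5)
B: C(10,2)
A=C(16,5)=4,368, B=C(10,2)=45.
Final answer: A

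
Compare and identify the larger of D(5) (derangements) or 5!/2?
D(5) = (5-1)·[D(4) + D(3)] = 4·[9 + 2] = 44; 5!/2 = 120/2 = 60.
Final answer: 5!/2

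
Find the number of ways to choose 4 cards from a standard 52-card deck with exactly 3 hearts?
11,154
13 hearts and 39 non-hearts: C(13,3) × C(39,1) = 286 × 39 = 11,154.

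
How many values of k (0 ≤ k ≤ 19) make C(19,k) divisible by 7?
2

Solution: Checking C(19,k) mod 7 for k = 0..19: divisible at k = 6, 13. That's 2 values.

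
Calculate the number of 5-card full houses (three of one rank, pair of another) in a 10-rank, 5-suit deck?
9,000

Working:
Triple rank: 10. Triple suits: C(5,3)=10. Pair rank: 9. Pair suits: C(5,2)=10. Total: 9,000.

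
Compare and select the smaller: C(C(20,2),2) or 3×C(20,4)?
3×C(20,4)

Reasoning: C(C(20,2),2)=17,955, 3×C(20,4)=14,535.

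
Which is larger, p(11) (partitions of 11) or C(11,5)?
C(11,5)

Working:
Pentagonal recurrence p(n) = p(n−1) + p(n−2) − p(n−5) − p(n−7) + …: p(11) = p(10) + p(9) − p(6) − p(4) = 42 + 30 − 11 − 5 = 56; C(11,5) = 462.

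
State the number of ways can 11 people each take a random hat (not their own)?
14,684,570

Reasoning: Using D(n) = (n-1)[D(n-1) + D(n-2)]:
D(11) = (11-1) × [D(10) + D(9)]
      = 10 × [1334961 + 133496]
      = 10 × 1468457
      = 14,684,570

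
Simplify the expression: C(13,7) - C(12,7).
924

Reasoning: C(13,7) - C(12,7) = C(12,6) = 924.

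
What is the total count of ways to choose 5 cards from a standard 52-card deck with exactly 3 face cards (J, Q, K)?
171,600

Reasoning: 12 face cards and 40 non-face cards: C(12,3) × C(40,2) = 220 × 780 = 171,600.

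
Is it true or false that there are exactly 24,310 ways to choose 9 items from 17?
True

Solution: C(17,9) = 24,310.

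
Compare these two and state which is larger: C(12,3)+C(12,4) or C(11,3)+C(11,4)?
First=715, Second=495.
Final answer: C(12,3)+C(12,4)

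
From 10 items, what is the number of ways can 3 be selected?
120

Explanation: C(10,3) = 10! / (3! × (10-3)!)
         = 10! / (3! × 7!)
         = 120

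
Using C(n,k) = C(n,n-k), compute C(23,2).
253
C(23,2) = C(23,21) = 253.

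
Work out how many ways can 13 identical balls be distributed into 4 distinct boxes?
560

Reasoning: C(13+4-1, 4-1) = C(16, 3) = 560.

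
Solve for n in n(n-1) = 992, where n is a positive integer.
32

n² − n − 992 = 0, so n = (1 ± √(1 + 4·992))/2 = (1 ± √3,969)/2 = (1 ± 63)/2, i.e. n = 32 or n = -31. Taking the positive root, n = 32 (check: 32×31 = 992).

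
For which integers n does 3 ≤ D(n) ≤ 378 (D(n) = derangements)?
4, 5, 6

Working:
Using D(n) = (n−1)[D(n−1) + D(n−2)] with D(1)=0, D(2)=1: D(3)=2; D(4)=9; D(5)=44; D(6)=265; D(7)=1,854. So valid n = 4, 5, 6.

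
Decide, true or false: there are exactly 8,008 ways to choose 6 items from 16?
True

C(16,6) = 8,008.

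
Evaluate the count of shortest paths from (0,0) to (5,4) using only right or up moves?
126

Choose 5 rights from 9 moves: C(9,5) = 126.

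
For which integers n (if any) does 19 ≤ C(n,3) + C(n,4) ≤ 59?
6

Explanation: C(5,3)+C(5,4)=15; C(6,3)+C(6,4)=35; C(7,3)+C(7,4)=70. So valid n = 6.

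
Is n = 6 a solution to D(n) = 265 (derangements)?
Yes

Explanation: D(6) = (6-1)·[D(5) + D(4)] = 5·[44 + 9] = 265, which equals 265.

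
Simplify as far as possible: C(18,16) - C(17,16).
C(18,16) - C(17,16) = C(17,15) = 136.

Answer: 136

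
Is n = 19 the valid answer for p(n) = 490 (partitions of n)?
Pentagonal recurrence p(n) = p(n−1) + p(n−2) − p(n−5) − p(n−7) + …: p(19) = p(18) + p(17) − p(14) − p(12) + p(7) + p(4) = 385 + 297 − 135 − 77 + 15 + 5 = 490, which equals 490.
Final answer: Yes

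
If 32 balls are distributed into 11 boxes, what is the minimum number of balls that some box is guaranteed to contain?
3

Explanation: Pigeonhole: ⌈32/11⌉ = 3.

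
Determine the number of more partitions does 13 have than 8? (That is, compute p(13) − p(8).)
Pentagonal recurrence p(n) = p(n−1) + p(n−2) − p(n−5) − p(n−7) + …: p(13) = p(12) + p(11) − p(8) − p(6) + p(1) = 77 + 56 − 22 − 11 + 1 = 101.
p(8) = p(7) + p(6) − p(3) − p(1) = 15 + 11 − 3 − 1 = 22.
Difference = 101 − 22 = 79.
Final answer: 79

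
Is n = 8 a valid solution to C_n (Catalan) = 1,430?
C_8 = C(16,8)/(8+1) = 12,870/9 = 1,430, which equals 1,430.

Answer: Yes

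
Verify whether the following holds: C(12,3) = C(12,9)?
True
Symmetry C(n,k) = C(n,n-k): C(12,3) = 220 and C(12,9) = 220. Both sides agree, so the statement holds.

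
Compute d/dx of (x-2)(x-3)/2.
(2x - 5)/2

Working:
d/dx[(x-2)(x-3)] = (x-3) + (x-2) = 2x - 5. Dividing by 2 gives (2x - 5)/2.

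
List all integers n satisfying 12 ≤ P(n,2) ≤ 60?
4, 5, 6, 7, 8

Reasoning: P(3,2)=6; P(4,2)=12; P(5,2)=20; P(6,2)=30; P(7,2)=42; P(8,2)=56; P(9,2)=72. So valid n = 4, 5, 6, 7, 8.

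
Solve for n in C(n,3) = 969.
19

Working:
C(n,3) = n(n−1)(n−2)/3! is increasing in n, and n(n−1)(n−2) = 3!·969 = 5,814 ≈ (n−1)^3 gives n ≈ 19.0. Check: C(17,3) = 680, C(18,3) = 816, C(19,3) = 969 ✓. So n = 19.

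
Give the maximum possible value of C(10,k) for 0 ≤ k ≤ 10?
252

Explanation: Maximum at k = 5: C(10,5) = 252.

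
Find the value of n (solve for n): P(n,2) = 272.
17

Solution: P(n,2) = n(n−1) is increasing in n; n(n−1) ≈ (n−0.5)^2 = 272 gives n ≈ 17.0. Check: P(15,2) = 210, P(16,2) = 240, P(17,2) = 272 ✓. So n = 17.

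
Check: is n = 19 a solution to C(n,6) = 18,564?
No

Reasoning: C(19,6) = 19·18·17·16·15·14/6! = 19,535,040/720 = 27,132, which does not equal 18,564.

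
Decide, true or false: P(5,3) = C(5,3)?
False

Working:
P(5,3) = 60 but C(5,3) = 10; they differ by a factor of 3! = 6, so the statement does not hold.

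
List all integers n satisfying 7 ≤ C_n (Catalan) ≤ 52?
4, 5

C_3=5; C_4=14; C_5=42; C_6=132. So valid n = 4, 5.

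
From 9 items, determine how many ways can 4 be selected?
126

Solution: C(9,4) = 9! / (4! × (9-4)!)
         = 9! / (4! × 5!)
         = 126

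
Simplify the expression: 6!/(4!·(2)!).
This is C(6,4) = 15.
Final answer: 15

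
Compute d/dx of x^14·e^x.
(14x^13 + x^14)e^x

Product rule: d/dx[x^14]·e^x + x^14·d/dx[e^x] = 14x^{13}e^x + x^14e^x.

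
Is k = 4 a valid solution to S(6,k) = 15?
No

Explanation: S(6,4) = 4·S(5,4) + S(5,3) = 4·10 + 25 = 65, which does not equal 15.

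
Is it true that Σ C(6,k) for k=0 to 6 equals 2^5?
False

Working:
Binomial theorem: Σ C(6,k) = (1+1)^6 = 2^6 = 64; RHS 2^5 = 32.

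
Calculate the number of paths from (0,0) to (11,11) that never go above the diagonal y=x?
58,786

Reasoning: Counted by the Catalan number C_11: C_11 = C(22,11)/(11+1) = 705,432/12 = 58,786.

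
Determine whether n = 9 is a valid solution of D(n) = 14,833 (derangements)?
No
D(9) = (9-1)·[D(8) + D(7)] = 8·[14,833 + 1,854] = 133,496, which does not equal 14,833.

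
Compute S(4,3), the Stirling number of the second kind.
6

Reasoning: Using the Stirling recurrence: S(n,k) = k·S(n-1,k) + S(n-1,k-1)
S(4,3) = 3·S(3,3) + S(3,2)
         = 3·1 + 3
         = 3 + 3
         = 6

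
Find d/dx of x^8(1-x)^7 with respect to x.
Product rule: 8x^{7}(1-x)^{7} + x^8·(-7)(1-x)^{6}.

Answer: 8x^7(1-x)^7 - 7x^8(1-x)^6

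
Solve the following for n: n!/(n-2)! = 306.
18

Solution: n!/(n-2)! = n×(n-1), a product of 2 consecutive integers ≈ (n−0.5)^2. 306^(1/2) + 0.5 ≈ 18.0; check n = 18: 18×17 = 306 ✓. So n = 18.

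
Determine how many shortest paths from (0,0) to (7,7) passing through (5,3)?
To (5,3): C(8,5)=56. From there: C(6,2)=15. Total: 840.
Final answer: 840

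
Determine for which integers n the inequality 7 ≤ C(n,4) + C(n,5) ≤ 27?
6

C(5,4)+C(5,5)=6; C(6,4)+C(6,5)=21; C(7,4)+C(7,5)=56. So valid n = 6.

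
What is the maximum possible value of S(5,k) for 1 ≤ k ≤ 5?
Row S(5,k) for k = 1..5 (via S(n,k) = k·S(n−1,k) + S(n−1,k−1)): 1, 15, 25, 10, 1. The row is unimodal; maximum at k = 3: 25.

Answer: 25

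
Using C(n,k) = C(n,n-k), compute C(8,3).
56

C(8,3) = C(8,5) = 56.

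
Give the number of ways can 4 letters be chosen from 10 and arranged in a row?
5,040

Explanation: P(10,4) = 10!/(10-4)! = 5,040.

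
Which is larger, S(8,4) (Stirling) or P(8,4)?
S(8,4)

Explanation: S(8,4) = 4·S(7,4) + S(7,3) = 4·350 + 301 = 1,701; P(8,4) = 1,680.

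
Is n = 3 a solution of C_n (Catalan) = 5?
C_3 = C(6,3)/(3+1) = 20/4 = 5, which equals 5.

Answer: Yes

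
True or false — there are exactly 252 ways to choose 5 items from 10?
C(10,5) = 252.

Answer: True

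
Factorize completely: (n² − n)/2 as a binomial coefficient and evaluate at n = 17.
C(n,2); C(17,2) = 136

(n² − n)/2 = n(n−1)/2 = C(n,2). At n = 17: C(17,2) = 136.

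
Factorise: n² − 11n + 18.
(n − 2)(n − 9)

Explanation: Seek roots whose sum is 11 and product is 18: (2, 9). So n² − 11n + 18 = (n − 2)(n − 9).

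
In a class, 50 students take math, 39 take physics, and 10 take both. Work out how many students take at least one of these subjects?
79

Working:
|A∪B| = |A|+|B|-|A∩B| = 50+39-10 = 79.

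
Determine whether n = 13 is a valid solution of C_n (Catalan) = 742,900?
Yes

Working:
C_13 = C(26,13)/(13+1) = 10,400,600/14 = 742,900, which equals 742,900.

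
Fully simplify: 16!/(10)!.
5,765,760

Working:
This equals 16×15×...×11 = 5,765,760.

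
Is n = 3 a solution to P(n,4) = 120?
No

P(3,4) = 0 since 4 > 3, which does not equal 120.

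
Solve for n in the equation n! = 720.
6

Reasoning: n! is strictly increasing. 4! = 24, 5! = 120, 6! = 720 ✓. So n = 6.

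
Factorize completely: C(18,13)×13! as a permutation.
P(18,13)
C(18,13)×13! = [18!/(13!(5)!)]×13! = 18!/(5)! = P(18,13) = 53,353,114,214,400.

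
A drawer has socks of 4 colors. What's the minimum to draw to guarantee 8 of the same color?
29

Solution: Worst case: 7 of each = 28. One more: 29.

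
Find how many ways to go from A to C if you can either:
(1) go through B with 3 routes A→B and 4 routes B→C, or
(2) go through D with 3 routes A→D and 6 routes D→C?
30

Solution: Route via B: 3×4=12. Route via D: 3×6=18. Total: 30.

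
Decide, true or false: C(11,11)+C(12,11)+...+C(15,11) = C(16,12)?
True

Working:
Hockey stick identity gives Σ = C(16,12) = 1,820; RHS C(16,12) = 1,820.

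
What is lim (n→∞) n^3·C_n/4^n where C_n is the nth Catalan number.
∞

C_n ~ 4^n/(n^(3/2)√π), so n^3·C_n/4^n ~ n^(3 − 3/2)/√π → ∞.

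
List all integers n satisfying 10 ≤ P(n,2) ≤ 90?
P(3,2)=6; P(4,2)=12; P(5,2)=20; P(6,2)=30; P(7,2)=42; P(8,2)=56; P(9,2)=72; P(10,2)=90; P(11,2)=110. So valid n = 4, 5, 6, 7, 8, 9, 10.

Answer: 4, 5, 6, 7, 8, 9, 10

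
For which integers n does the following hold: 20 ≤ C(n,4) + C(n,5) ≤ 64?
6, 7

Working:
C(5,4)+C(5,5)=6; C(6,4)+C(6,5)=21; C(7,4)+C(7,5)=56; C(8,4)+C(8,5)=126. So valid n = 6, 7.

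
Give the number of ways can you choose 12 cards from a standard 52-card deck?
206,379,406,870

Reasoning: C(52,12) = 206,379,406,870.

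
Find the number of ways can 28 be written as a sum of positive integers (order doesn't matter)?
3,718
Pentagonal recurrence p(n) = p(n−1) + p(n−2) − p(n−5) − p(n−7) + …: p(28) = p(27) + p(26) − p(23) − p(21) + p(16) + p(13) − p(6) − p(2) = 3,010 + 2,436 − 1,255 − 792 + 231 + 101 − 11 − 2 = 3,718.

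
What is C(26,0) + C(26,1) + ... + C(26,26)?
67,108,864

Solution: Sum of binomial coefficients = 2^26 = 67,108,864.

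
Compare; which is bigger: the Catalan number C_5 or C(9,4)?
C(9,4)
C_5 = C(10,5)/(5+1) = 252/6 = 42; C(9,4) = 126.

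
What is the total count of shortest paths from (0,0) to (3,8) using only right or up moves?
165
Choose 3 rights from 11 moves: C(11,3) = 165.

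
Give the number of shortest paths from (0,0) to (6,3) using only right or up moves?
84
Choose 6 rights from 9 moves: C(9,6) = 84.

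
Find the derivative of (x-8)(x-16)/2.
(2x - 24)/2

d/dx[(x-8)(x-16)] = (x-16) + (x-8) = 2x - 24. Dividing by 2 gives (2x - 24)/2.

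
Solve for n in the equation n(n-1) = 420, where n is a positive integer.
n² − n − 420 = 0, so n = (1 ± √(1 + 4·420))/2 = (1 ± √1,681)/2 = (1 ± 41)/2, i.e. n = 21 or n = -20. Taking the positive root, n = 21 (check: 21×20 = 420).
Final answer: 21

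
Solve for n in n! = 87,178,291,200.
14

Reasoning: n! is strictly increasing. 12! = 479,001,600, 13! = 6,227,020,800, 14! = 87,178,291,200 ✓. So n = 14.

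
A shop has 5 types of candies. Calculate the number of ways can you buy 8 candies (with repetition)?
495

Solution: Stars and bars: C(8+5-1, 8) = C(12, 8) = 495.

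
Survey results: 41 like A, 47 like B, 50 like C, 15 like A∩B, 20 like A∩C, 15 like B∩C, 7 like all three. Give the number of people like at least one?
95

Explanation: |A∪B∪C| = 41+47+50-15-20-15+7 = 95.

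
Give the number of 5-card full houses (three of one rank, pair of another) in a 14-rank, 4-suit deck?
4,368
Triple rank: 14. Triple suits: C(4,3)=4. Pair rank: 13. Pair suits: C(4,2)=6. Total: 4,368.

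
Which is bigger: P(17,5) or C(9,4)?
P(17,5)

Working:
P(17,5)=742,560, C(9,4)=126.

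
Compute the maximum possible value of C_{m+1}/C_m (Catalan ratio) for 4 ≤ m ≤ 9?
38/11

Solution: C_{m+1}/C_m = 2(2m+1)/(m+2), which increases with m. Maximum at m = 9: 2·19/11 = 38/11.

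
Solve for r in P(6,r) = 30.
2

Solution: P(6,r) = 6·5·…·(6−r+1), a product of r factors. Multiplying down from 6: 6 = 6; 6·5 = 30 ✓ (2 factors). So r = 2.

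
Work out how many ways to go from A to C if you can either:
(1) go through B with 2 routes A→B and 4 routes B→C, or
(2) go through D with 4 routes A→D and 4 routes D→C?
24

Working:
Route via B: 2×4=8. Route via D: 4×4=16. Total: 24.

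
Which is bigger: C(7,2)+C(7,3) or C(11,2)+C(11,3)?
C(11,2)+C(11,3)

Working:
First=56, Second=220.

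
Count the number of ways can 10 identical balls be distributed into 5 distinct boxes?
C(10+5-1, 5-1) = C(14, 4) = 1,001.
Final answer: 1,001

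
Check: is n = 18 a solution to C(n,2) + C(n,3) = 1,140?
No

Working:
C(18,2) + C(18,3) = 153 + 816 = 969, which does not equal 1,140.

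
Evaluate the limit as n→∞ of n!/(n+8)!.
0

n!/(n+8)! = 1/[(n+1)(n+2)···(n+8)] → 0 as n → ∞.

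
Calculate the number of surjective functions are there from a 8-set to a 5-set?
126,000

Working:
Onto functions = 5! × S(8,5)
First compute S(8,5) via recurrence:
Using the Stirling recurrence: S(n,k) = k·S(n-1,k) + S(n-1,k-1)
S(8,5) = 5·S(7,5) + S(7,4)
         = 5·140 + 350
         = 700 + 350
         = 1,050
Then: 120 × 1050 = 126,000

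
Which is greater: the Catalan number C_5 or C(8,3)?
C(8,3)

Working:
C_5 = C(10,5)/(5+1) = 252/6 = 42; C(8,3) = 56.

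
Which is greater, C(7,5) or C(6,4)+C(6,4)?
C(6,4)+C(6,4)

Reasoning: C(7,5)=21; C(6,4)+C(6,4)=15+15=30.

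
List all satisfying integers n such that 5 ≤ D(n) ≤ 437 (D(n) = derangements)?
4, 5, 6

Reasoning: Using D(n) = (n−1)[D(n−1) + D(n−2)] with D(1)=0, D(2)=1: D(3)=2; D(4)=9; D(5)=44; D(6)=265; D(7)=1,854. So valid n = 4, 5, 6.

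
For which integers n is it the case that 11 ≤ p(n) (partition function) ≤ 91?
6, 7, 8, 9, 10, 11, 12

Tabulating p(n) via p(n) = p(n−1) + p(n−2) − p(n−5) − p(n−7) + …: p(5)=7; p(6)=11; p(7)=15; p(8)=22; p(9)=30; p(10)=42; p(11)=56; p(12)=77; p(13)=101. So valid n = 6, 7, 8, 9, 10, 11, 12.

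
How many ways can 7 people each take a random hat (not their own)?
1,854

Working:
Using D(n) = (n-1)[D(n-1) + D(n-2)]:
D(7) = (7-1) × [D(6) + D(5)]
      = 6 × [265 + 44]
      = 6 × 309
      = 1,854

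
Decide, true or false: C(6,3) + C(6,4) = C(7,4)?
True

Working:
Pascal's identity: LHS = 20 + 15 = 35; RHS = C(7,4) = 35. Both sides agree, so the statement holds.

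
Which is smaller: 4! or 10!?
4!

Solution: 4!=24, 10!=3,628,800. 10! > 4!.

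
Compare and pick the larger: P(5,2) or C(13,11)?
C(13,11)

Reasoning: P(5,2)=20, C(13,11)=78.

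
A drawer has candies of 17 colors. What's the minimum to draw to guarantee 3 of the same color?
35

Worst case: 2 of each = 34. One more: 35.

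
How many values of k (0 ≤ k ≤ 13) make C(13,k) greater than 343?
Row 13 is unimodal and symmetric about k=13/2. C(13,3)=286 ≤ 343; C(13,4)=715 > 343; by symmetry C(13,k) > 343 for k = 4..9. That's 9 - 4 + 1 = 6 values.
Final answer: 6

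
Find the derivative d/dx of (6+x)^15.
15(6+x)^14

Solution: Using the power rule: d/dx (6+x)^15 = 15(6+x)^{14}.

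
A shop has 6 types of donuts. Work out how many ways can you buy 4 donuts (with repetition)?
126
Stars and bars: C(4+6-1, 4) = C(9, 4) = 126.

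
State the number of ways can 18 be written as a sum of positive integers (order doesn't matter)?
385

Reasoning: Pentagonal recurrence p(n) = p(n−1) + p(n−2) − p(n−5) − p(n−7) + …: p(18) = p(17) + p(16) − p(13) − p(11) + p(6) + p(3) = 297 + 231 − 101 − 56 + 11 + 3 = 385.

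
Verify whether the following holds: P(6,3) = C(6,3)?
False
P(6,3) = 120 but C(6,3) = 20; they differ by a factor of 3! = 6, so the statement does not hold.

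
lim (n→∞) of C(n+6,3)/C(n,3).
1

Working:
Both numerator and denominator grow as n^3/3! for large n, so the ratio → 1.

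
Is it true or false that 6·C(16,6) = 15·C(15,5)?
False

Absorption identity k·C(n,k) = n·C(n-1,k-1). LHS = 6·8008 = 48,048; RHS = 15·3003 = 45,045.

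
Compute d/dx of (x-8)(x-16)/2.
(2x - 24)/2

Explanation: d/dx[(x-8)(x-16)] = (x-16) + (x-8) = 2x - 24. Dividing by 2 gives (2x - 24)/2.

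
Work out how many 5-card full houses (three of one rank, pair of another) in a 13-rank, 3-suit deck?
468

Triple rank: 13. Triple suits: C(3,3)=1. Pair rank: 12. Pair suits: C(3,2)=3. Total: 468.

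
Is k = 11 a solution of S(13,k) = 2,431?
Yes

Explanation: S(13,11) = 11·S(12,11) + S(12,10) = 11·66 + 1,705 = 2,431, which equals 2,431.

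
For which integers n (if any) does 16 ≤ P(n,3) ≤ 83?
4, 5

Explanation: P(3,3)=6; P(4,3)=24; P(5,3)=60; P(6,3)=120. So valid n = 4, 5.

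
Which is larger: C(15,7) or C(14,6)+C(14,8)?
C(15,7)=6,435; C(14,6)+C(14,8)=3,003+3,003=6,006.

Answer: C(15,7)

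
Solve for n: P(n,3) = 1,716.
13

Reasoning: P(n,3) = n(n−1)(n−2) is increasing in n; n(n−1)(n−2) ≈ (n−1)^3 = 1,716 gives n ≈ 13.0. Check: P(11,3) = 990, P(12,3) = 1,320, P(13,3) = 1,716 ✓. So n = 13.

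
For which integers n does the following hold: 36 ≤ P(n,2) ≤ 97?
7, 8, 9, 10

Working:
P(6,2)=30; P(7,2)=42; P(8,2)=56; P(9,2)=72; P(10,2)=90; P(11,2)=110. So valid n = 7, 8, 9, 10.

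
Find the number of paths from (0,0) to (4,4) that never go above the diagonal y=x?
14

Reasoning: Counted by the Catalan number C_4: C_4 = C(8,4)/(4+1) = 70/5 = 14.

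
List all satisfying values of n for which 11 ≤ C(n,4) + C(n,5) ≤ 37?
6

Solution: C(5,4)+C(5,5)=6; C(6,4)+C(6,5)=21; C(7,4)+C(7,5)=56. So valid n = 6.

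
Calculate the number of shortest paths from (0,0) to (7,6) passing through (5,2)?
315

Explanation: To (5,2): C(7,5)=21. From there: C(6,2)=15. Total: 315.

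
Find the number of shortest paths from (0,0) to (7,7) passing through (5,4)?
1,260

Reasoning: To (5,4): C(9,5)=126. From there: C(5,2)=10. Total: 1,260.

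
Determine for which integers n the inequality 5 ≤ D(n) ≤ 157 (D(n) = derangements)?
4, 5

Using D(n) = (n−1)[D(n−1) + D(n−2)] with D(1)=0, D(2)=1: D(3)=2; D(4)=9; D(5)=44; D(6)=265. So valid n = 4, 5.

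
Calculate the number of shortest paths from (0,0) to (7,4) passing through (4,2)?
To (4,2): C(6,4)=15. From there: C(5,3)=10. Total: 150.

Answer: 150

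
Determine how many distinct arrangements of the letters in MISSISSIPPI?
34,650
Word has 11 letters (M=1, I=4, S=4, P=2). Arrangements: 11!/Π(k!) = 34,650.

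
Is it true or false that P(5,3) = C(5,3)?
P(5,3) = 60 but C(5,3) = 10; they differ by a factor of 3! = 6, so the statement does not hold.

Answer: False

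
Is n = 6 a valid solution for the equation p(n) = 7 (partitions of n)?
No

Pentagonal recurrence p(n) = p(n−1) + p(n−2) − p(n−5) − p(n−7) + …: p(6) = p(5) + p(4) − p(1) = 7 + 5 − 1 = 11, which does not equal 7.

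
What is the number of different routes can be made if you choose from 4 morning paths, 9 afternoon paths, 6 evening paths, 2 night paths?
432

Solution: By the multiplication principle: 4 × 9 × 6 × 2 = 432.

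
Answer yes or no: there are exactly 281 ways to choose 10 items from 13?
No

Explanation: C(13,10) = 286 ≠ 281.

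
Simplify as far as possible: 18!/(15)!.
This equals 18×17×16 = 4,896.
Final answer: 4,896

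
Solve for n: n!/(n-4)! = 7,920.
11
n!/(n-4)! = n×(n-1)×(n-2)×(n-3), a product of 4 consecutive integers ≈ (n−1.5)^4. 7,920^(1/4) + 1.5 ≈ 10.9; check n = 11: 11×10×9×8 = 7,920 ✓. So n = 11.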